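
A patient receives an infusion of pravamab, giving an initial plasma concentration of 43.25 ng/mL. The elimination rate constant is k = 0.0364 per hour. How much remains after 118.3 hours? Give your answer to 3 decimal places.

0.583 ng/mL

t½ = ln 2 / k = 0.69315 / 0.0364 ≈ 19.043 hours.
Number of half-lives: n = 118.3/19.043 ≈ 6.2124.
Remaining = 43.25 × (1/2)^6.2124 = 43.25 × 0.013486 ≈ 0.58326 ng/mL.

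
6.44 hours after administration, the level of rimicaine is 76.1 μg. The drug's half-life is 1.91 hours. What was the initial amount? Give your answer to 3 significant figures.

788 μg

Number of half-lives elapsed: n = 6.44/1.91 ≈ 3.3717.
A₀ = A × 2^n = 76.1 × 2^3.3717 = 76.1 × 10.351 ≈ 787.73 μg.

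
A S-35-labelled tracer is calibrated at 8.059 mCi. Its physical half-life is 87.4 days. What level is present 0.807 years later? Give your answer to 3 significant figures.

Convert the elapsed time: 0.807 years = 294.555 days.
Number of half-lives: n = 294.555/87.4 ≈ 3.3702.
Remaining = 8.059 × (1/2)^3.3702 = 8.059 × 0.09671 ≈ 0.77938 mCi.

0.779 mCi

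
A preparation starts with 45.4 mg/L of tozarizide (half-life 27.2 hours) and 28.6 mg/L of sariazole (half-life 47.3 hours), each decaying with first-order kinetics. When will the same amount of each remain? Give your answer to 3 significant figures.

Set 45.4·(1/2)^(t/27.2) = 28.6·(1/2)^(t/47.3).
Taking log₂: log₂(45.4/28.6) = t·(1/27.2 − 1/47.3).
log₂(1.5874) = 0.66668; 1/27.2 − 1/47.3 = 0.015623.
t = 0.66668 / 0.015623 ≈ 42.673 hours.

42.7 hours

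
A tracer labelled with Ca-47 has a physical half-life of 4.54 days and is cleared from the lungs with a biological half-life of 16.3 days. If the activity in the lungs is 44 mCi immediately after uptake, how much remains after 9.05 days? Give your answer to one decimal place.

1/t_eff = 1/t_phys + 1/t_biol = 1/4.54 + 1/16.3 = 0.28161 per day.
t_eff = 4.54 × 16.3 / (4.54 + 16.3) ≈ 3.551 days.
Remaining = 44 × (1/2)^(9.05/3.551) = 44 × (1/2)^2.5486 ≈ 7.5205 mCi.

7.5 mCi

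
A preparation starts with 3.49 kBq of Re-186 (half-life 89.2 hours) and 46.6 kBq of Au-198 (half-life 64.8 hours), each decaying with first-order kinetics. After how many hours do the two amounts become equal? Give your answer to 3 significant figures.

Set 3.49·(1/2)^(t/89.2) = 46.6·(1/2)^(t/64.8).
Taking log₂: log₂(3.49/46.6) = t·(1/89.2 − 1/64.8).
log₂(0.074893) = -3.739; 1/89.2 − 1/64.8 = -0.0042213.
t = -3.739 / -0.0042213 ≈ 885.75 hours.

886 hours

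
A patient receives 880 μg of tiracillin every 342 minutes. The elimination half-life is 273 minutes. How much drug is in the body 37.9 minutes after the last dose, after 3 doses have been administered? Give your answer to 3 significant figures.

1280 μg

The 3 doses were given 721.9, 379.9, 37.9 minutes ago.
Total = 880·(1/2)^(721.9/273) + 880·(1/2)^(379.9/273) + 880·(1/2)^(37.9/273)
      = 140.75 + 335.41 + 799.27 ≈ 1275.4 μg.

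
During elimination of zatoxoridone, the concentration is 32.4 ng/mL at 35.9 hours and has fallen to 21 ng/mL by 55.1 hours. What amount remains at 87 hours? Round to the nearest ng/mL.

10 ng/mL

Over Δt = 55.1 − 35.9 = 19.2 hours, the level fell by a factor of 32.4/21 ≈ 1.5429.
n = log₂(1.5429) ≈ 0.6256 half-lives, so t½ = 19.2/0.6256 ≈ 30.69 hours.
From t = 55.1 to t = 87: 21 × (1/2)^((87−55.1)/30.69) ≈ 10.217 ng/mL.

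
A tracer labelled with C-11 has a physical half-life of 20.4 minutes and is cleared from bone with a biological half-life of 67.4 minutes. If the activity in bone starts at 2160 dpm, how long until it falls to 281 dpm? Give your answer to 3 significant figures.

1/t_eff = 1/t_phys + 1/t_biol = 1/20.4 + 1/67.4 = 0.063856 per minute.
t_eff = 20.4 × 67.4 / (20.4 + 67.4) ≈ 15.66 minutes.
n = log₂(2160/281) ≈ 2.9424; t = 2.9424 × 15.66 ≈ 46.078 minutes.

46.1 minutes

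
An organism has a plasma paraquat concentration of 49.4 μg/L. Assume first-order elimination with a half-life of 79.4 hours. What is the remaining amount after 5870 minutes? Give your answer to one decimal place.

21.0 μg/L

Convert the elapsed time: 5870 minutes = 97.8333 hours.
Number of half-lives: n = 97.8333/79.4 ≈ 1.2322.
Remaining = 49.4 × (1/2)^1.2322 = 49.4 × 0.42568 ≈ 21.029 μg/L.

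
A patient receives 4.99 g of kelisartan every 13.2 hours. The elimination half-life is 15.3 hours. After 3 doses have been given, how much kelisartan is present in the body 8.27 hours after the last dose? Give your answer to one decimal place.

The 3 doses were given 34.67, 21.47, 8.27 hours ago.
Total = 4.99·(1/2)^(34.67/15.3) + 4.99·(1/2)^(21.47/15.3) + 4.99·(1/2)^(8.27/15.3)
      = 1.0374 + 1.8866 + 3.4307 ≈ 6.3548 g.

6.4 g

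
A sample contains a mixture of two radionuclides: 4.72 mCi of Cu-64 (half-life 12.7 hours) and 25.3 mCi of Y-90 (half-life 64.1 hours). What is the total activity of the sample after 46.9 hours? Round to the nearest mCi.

16 mCi

Cu-64: 4.72 × (1/2)^(46.9/12.7) = 4.72 × (1/2)^3.6929 ≈ 0.36498 mCi.
Y-90: 25.3 × (1/2)^(46.9/64.1) = 25.3 × (1/2)^0.73167 ≈ 15.236 mCi.
Total = 0.36498 + 15.236 ≈ 15.601 mCi.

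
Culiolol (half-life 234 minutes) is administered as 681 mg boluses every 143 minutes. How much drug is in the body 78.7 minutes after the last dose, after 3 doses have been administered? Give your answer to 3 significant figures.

The 3 doses were given 364.7, 221.7, 78.7 minutes ago.
Total = 681·(1/2)^(364.7/234) + 681·(1/2)^(221.7/234) + 681·(1/2)^(78.7/234)
      = 231.19 + 353.13 + 539.39 ≈ 1123.7 mg.

1120 mg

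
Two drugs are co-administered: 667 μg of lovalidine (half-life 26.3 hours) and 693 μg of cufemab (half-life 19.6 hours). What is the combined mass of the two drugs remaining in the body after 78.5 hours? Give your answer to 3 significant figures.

lovalidine: 667 × (1/2)^(78.5/26.3) = 667 × (1/2)^2.9848 ≈ 84.259 μg.
cufemab: 693 × (1/2)^(78.5/19.6) = 693 × (1/2)^4.0051 ≈ 43.16 μg.
Total = 84.259 + 43.16 ≈ 127.42 μg.

127 μg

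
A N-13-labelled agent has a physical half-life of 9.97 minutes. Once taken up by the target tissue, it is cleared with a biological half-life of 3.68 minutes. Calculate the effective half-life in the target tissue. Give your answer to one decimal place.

1/t_eff = 1/t_phys + 1/t_biol = 1/9.97 + 1/3.68 = 0.37204 per minute.
t_eff = 9.97 × 3.68 / (9.97 + 3.68) ≈ 2.6879 minutes.

2.7 minutes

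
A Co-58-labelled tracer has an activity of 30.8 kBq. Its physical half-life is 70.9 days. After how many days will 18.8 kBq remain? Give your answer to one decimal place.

Fraction remaining = 18.8/30.8 ≈ 0.61039.
n = log₂(30.8/18.8) = ln(1.6383)/ln 2 ≈ 0.7122 half-lives.
t = n × t½ = 0.7122 × 70.9 ≈ 50.495 days.

50.5 days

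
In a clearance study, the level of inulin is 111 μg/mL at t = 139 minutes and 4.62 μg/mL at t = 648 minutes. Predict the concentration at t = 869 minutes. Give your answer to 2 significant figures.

1.2 μg/mL

Over Δt = 648 − 139 = 509 minutes, the level fell by a factor of 111/4.62 ≈ 24.026.
n = log₂(24.026) ≈ 4.5865 half-lives, so t½ = 509/4.5865 ≈ 110.98 minutes.
From t = 648 to t = 869: 4.62 × (1/2)^((869−648)/110.98) ≈ 1.1619 μg/mL.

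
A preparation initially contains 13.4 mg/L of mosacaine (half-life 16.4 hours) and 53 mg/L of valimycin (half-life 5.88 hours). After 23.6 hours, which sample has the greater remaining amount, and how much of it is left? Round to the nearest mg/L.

mosacaine: 13.4 × (1/2)^1.439 ≈ 4.9421 mg/L.
valimycin: 53 × (1/2)^4.0136 ≈ 3.2814 mg/L.
Mosacaine has more remaining, at ≈ 4.9421 mg/L.

mosacaine, 5 mg/L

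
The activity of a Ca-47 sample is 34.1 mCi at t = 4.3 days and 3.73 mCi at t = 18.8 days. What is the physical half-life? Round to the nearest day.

Over Δt = 18.8 − 4.3 = 14.5 days, the level fell by a factor of 34.1/3.73 ≈ 9.1421.
n = log₂(9.1421) ≈ 3.1925 half-lives, so t½ = 14.5/3.1925 ≈ 4.5419 days.

5 days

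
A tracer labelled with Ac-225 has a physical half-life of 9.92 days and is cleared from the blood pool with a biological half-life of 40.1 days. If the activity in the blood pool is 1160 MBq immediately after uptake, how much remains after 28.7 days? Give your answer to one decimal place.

1/t_eff = 1/t_phys + 1/t_biol = 1/9.92 + 1/40.1 = 0.12574 per day.
t_eff = 9.92 × 40.1 / (9.92 + 40.1) ≈ 7.9527 days.
Remaining = 1160 × (1/2)^(28.7/7.9527) = 1160 × (1/2)^3.6089 ≈ 95.079 MBq.

95.1 MBq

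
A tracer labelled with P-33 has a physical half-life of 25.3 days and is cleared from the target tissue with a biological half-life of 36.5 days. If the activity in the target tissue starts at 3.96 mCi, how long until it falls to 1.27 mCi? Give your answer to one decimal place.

1/t_eff = 1/t_phys + 1/t_biol = 1/25.3 + 1/36.5 = 0.066923 per day.
t_eff = 25.3 × 36.5 / (25.3 + 36.5) ≈ 14.943 days.
n = log₂(3.96/1.27) ≈ 1.6407; t = 1.6407 × 14.943 ≈ 24.516 days.

24.5 days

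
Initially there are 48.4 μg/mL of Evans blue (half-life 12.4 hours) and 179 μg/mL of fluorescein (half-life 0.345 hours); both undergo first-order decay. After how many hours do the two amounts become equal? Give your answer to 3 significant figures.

0.670 hours

Set 48.4·(1/2)^(t/12.4) = 179·(1/2)^(t/0.345).
Taking log₂: log₂(48.4/179) = t·(1/12.4 − 1/0.345).
log₂(0.27039) = -1.8869; 1/12.4 − 1/0.345 = -2.8179.
t = -1.8869 / -2.8179 ≈ 0.6696 hours.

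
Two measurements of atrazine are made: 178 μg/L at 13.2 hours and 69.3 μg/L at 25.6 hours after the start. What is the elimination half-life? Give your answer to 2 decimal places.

9.11 hours

Over Δt = 25.6 − 13.2 = 12.4 hours, the level fell by a factor of 178/69.3 ≈ 2.5685.
n = log₂(2.5685) ≈ 1.3609 half-lives, so t½ = 12.4/1.3609 ≈ 9.1113 hours.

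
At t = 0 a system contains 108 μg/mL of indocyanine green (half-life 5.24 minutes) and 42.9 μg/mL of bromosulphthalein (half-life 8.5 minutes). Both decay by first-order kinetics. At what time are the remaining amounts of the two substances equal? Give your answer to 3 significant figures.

18.2 minutes

Set 108·(1/2)^(t/5.24) = 42.9·(1/2)^(t/8.5).
Taking log₂: log₂(108/42.9) = t·(1/5.24 − 1/8.5).
log₂(2.5175) = 1.332; 1/5.24 − 1/8.5 = 0.073193.
t = 1.332 / 0.073193 ≈ 18.198 minutes.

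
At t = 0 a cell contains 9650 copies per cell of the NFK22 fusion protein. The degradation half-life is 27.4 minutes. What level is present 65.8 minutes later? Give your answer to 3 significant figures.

Number of half-lives: n = 65.8/27.4 ≈ 2.4015.
Remaining = 9650 × (1/2)^2.4015 = 9650 × 0.18927 ≈ 1826.5 copies per cell.

1830 copies per cell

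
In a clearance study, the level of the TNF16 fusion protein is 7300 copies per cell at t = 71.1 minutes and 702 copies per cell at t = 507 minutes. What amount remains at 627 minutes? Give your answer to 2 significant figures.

Over Δt = 507 − 71.1 = 435.9 minutes, the level fell by a factor of 7300/702 ≈ 10.399.
n = log₂(10.399) ≈ 3.3784 half-lives, so t½ = 435.9/3.3784 ≈ 129.03 minutes.
From t = 507 to t = 627: 702 × (1/2)^((627−507)/129.03) ≈ 368.44 copies per cell.

370 copies per cell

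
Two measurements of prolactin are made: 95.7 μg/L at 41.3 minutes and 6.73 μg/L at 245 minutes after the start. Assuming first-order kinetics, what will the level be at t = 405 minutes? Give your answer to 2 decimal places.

0.84 μg/L

Over Δt = 245 − 41.3 = 203.7 minutes, the level fell by a factor of 95.7/6.73 ≈ 14.22.
n = log₂(14.22) ≈ 3.8298 half-lives, so t½ = 203.7/3.8298 ≈ 53.188 minutes.
From t = 245 to t = 405: 6.73 × (1/2)^((405−245)/53.188) ≈ 0.83647 μg/L.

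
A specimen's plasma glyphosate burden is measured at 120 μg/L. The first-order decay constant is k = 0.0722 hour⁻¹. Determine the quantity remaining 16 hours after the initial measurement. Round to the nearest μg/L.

38 μg/L

t½ = ln 2 / k = 0.69315 / 0.0722 ≈ 9.6004 hours.
Number of half-lives: n = 16/9.6004 ≈ 1.6666.
Remaining = 120 × (1/2)^1.6666 = 120 × 0.31499 ≈ 37.799 μg/L.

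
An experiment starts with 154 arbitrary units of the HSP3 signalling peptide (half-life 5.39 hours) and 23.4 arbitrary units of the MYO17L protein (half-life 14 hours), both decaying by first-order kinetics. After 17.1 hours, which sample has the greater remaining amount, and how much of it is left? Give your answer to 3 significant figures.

HSP3 signalling peptide: 154 × (1/2)^3.1725 ≈ 17.08 arbitrary units.
MYO17L protein: 23.4 × (1/2)^1.2214 ≈ 10.035 arbitrary units.
HSP3 signalling peptide has more remaining, at ≈ 17.08 arbitrary units.

HSP3 signalling peptide, 17.1 arbitrary units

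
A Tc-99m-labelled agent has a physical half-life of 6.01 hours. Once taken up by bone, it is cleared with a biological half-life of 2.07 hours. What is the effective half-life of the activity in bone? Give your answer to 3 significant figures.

1.54 hours

1/t_eff = 1/t_phys + 1/t_biol = 1/6.01 + 1/2.07 = 0.64948 per hour.
t_eff = 6.01 × 2.07 / (6.01 + 2.07) ≈ 1.5397 hours.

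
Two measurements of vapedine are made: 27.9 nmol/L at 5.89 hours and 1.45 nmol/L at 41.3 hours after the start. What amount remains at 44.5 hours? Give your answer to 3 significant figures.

1.11 nmol/L

Over Δt = 41.3 − 5.89 = 35.41 hours, the level fell by a factor of 27.9/1.45 ≈ 19.241.
n = log₂(19.241) ≈ 4.2661 half-lives, so t½ = 35.41/4.2661 ≈ 8.3002 hours.
From t = 41.3 to t = 44.5: 1.45 × (1/2)^((44.5−41.3)/8.3002) ≈ 1.11 nmol/L.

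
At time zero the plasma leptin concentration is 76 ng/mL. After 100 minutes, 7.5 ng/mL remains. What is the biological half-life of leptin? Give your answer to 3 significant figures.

A/A₀ = 7.5/76 ≈ 0.098684.
n = log₂(10.133) ≈ 3.341 half-lives elapsed in 100 minutes.
t½ = 100/3.341 ≈ 29.931 minutes.

29.9 minutes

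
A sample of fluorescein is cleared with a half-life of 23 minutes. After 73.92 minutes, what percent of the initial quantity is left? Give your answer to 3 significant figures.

n = 73.92/23 ≈ 3.2139 half-lives.
Fraction remaining = (1/2)^3.2139 ≈ 0.10777, i.e. 10.777%.

10.8%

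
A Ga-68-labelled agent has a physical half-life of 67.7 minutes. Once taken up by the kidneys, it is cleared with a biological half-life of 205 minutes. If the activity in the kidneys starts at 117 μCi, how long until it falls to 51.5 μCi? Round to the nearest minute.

1/t_eff = 1/t_phys + 1/t_biol = 1/67.7 + 1/205 = 0.019649 per minute.
t_eff = 67.7 × 205 / (67.7 + 205) ≈ 50.893 minutes.
n = log₂(117/51.5) ≈ 1.1839; t = 1.1839 × 50.893 ≈ 60.25 minutes.

60 minutes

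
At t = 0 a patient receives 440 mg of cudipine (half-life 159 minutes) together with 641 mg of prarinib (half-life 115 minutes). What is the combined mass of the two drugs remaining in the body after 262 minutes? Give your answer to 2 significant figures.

cudipine: 440 × (1/2)^(262/159) = 440 × (1/2)^1.6478 ≈ 140.42 mg.
prarinib: 641 × (1/2)^(262/115) = 641 × (1/2)^2.2783 ≈ 132.14 mg.
Total = 140.42 + 132.14 ≈ 272.56 mg.

270 mg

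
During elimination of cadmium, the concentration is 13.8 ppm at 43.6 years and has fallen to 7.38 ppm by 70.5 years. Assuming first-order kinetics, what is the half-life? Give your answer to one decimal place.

29.8 years

Over Δt = 70.5 − 43.6 = 26.9 years, the level fell by a factor of 13.8/7.38 ≈ 1.8699.
n = log₂(1.8699) ≈ 0.90298 half-lives, so t½ = 26.9/0.90298 ≈ 29.79 years.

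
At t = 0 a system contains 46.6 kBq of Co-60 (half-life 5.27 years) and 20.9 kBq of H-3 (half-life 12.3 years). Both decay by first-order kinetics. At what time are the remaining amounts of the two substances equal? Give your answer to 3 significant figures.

Set 46.6·(1/2)^(t/5.27) = 20.9·(1/2)^(t/12.3).
Taking log₂: log₂(46.6/20.9) = t·(1/5.27 − 1/12.3).
log₂(2.2297) = 1.1568; 1/5.27 − 1/12.3 = 0.10845.
t = 1.1568 / 0.10845 ≈ 10.667 years.

10.7 years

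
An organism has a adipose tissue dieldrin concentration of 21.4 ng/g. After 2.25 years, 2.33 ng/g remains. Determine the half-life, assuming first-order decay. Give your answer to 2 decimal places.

A/A₀ = 2.33/21.4 ≈ 0.10888.
n = log₂(9.1845) ≈ 3.1992 half-lives elapsed in 2.25 years.
t½ = 2.25/3.1992 ≈ 0.7033 years.

0.70 years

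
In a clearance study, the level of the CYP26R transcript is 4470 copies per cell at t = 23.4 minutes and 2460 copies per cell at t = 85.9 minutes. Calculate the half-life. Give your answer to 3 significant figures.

Over Δt = 85.9 − 23.4 = 62.5 minutes, the level fell by a factor of 4470/2460 ≈ 1.8171.
n = log₂(1.8171) ≈ 0.86162 half-lives, so t½ = 62.5/0.86162 ≈ 72.538 minutes.

72.5 minutes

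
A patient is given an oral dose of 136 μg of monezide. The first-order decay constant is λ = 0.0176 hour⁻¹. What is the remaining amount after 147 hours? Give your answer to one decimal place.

10.2 μg

t½ = ln 2 / λ = 0.69315 / 0.0176 ≈ 39.383 hours.
Number of half-lives: n = 147/39.383 ≈ 3.7325.
Remaining = 136 × (1/2)^3.7325 = 136 × 0.07523 ≈ 10.231 μg.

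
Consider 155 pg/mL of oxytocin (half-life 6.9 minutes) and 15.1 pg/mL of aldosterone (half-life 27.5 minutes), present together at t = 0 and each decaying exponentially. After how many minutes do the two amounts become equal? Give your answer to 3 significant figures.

Set 155·(1/2)^(t/6.9) = 15.1·(1/2)^(t/27.5).
Taking log₂: log₂(155/15.1) = t·(1/6.9 − 1/27.5).
log₂(10.265) = 3.3596; 1/6.9 − 1/27.5 = 0.10856.
t = 3.3596 / 0.10856 ≈ 30.946 minutes.

30.9 minutes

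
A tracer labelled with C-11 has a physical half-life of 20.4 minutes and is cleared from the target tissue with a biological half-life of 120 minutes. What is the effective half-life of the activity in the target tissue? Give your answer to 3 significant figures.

1/t_eff = 1/t_phys + 1/t_biol = 1/20.4 + 1/120 = 0.057353 per minute.
t_eff = 20.4 × 120 / (20.4 + 120) ≈ 17.436 minutes.

17.4 minutes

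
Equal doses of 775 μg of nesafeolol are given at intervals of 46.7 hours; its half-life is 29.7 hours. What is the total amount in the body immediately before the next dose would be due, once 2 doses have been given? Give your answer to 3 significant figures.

The 2 doses were given 93.4, 46.7 hours ago.
Total = 775·(1/2)^(93.4/29.7) + 775·(1/2)^(46.7/29.7)
      = 87.625 + 260.59 ≈ 348.22 μg.

348 μg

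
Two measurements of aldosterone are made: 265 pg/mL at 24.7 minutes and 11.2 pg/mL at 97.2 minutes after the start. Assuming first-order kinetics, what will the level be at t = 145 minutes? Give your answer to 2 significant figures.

Over Δt = 97.2 − 24.7 = 72.5 minutes, the level fell by a factor of 265/11.2 ≈ 23.661.
n = log₂(23.661) ≈ 4.5644 half-lives, so t½ = 72.5/4.5644 ≈ 15.884 minutes.
From t = 97.2 to t = 145: 11.2 × (1/2)^((145−97.2)/15.884) ≈ 1.3909 pg/mL.

1.4 pg/mL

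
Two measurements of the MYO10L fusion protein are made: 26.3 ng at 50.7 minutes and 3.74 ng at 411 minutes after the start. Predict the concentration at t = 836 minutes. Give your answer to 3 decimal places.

0.375 ng

Over Δt = 411 − 50.7 = 360.3 minutes, the level fell by a factor of 26.3/3.74 ≈ 7.0321.
n = log₂(7.0321) ≈ 2.814 half-lives, so t½ = 360.3/2.814 ≈ 128.04 minutes.
From t = 411 to t = 836: 3.74 × (1/2)^((836−411)/128.04) ≈ 0.37469 ng.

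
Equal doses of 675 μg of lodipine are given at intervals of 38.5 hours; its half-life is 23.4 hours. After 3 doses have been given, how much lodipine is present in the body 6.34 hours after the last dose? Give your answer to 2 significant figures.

800 μg

The 3 doses were given 83.34, 44.84, 6.34 hours ago.
Total = 675·(1/2)^(83.34/23.4) + 675·(1/2)^(44.84/23.4) + 675·(1/2)^(6.34/23.4)
      = 57.171 + 178.84 + 559.43 ≈ 795.43 μg.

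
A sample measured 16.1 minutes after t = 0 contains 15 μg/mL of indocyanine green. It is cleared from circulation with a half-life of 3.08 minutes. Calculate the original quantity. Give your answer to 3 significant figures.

562 μg/mL

Number of half-lives elapsed: n = 16.1/3.08 ≈ 5.2273.
A₀ = A × 2^n = 15 × 2^5.2273 = 15 × 37.46 ≈ 561.9 μg/mL.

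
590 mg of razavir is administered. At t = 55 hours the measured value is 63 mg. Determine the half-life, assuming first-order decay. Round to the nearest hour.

A/A₀ = 63/590 ≈ 0.10678.
n = log₂(9.3651) ≈ 3.2273 half-lives elapsed in 55 hours.
t½ = 55/3.2273 ≈ 17.042 hours.

17 hours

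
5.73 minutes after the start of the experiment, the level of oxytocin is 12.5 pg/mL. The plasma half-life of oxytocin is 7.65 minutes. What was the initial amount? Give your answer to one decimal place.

21.0 pg/mL

Number of half-lives elapsed: n = 5.73/7.65 ≈ 0.74902.
A₀ = A × 2^n = 12.5 × 2^0.74902 = 12.5 × 1.6807 ≈ 21.008 pg/mL.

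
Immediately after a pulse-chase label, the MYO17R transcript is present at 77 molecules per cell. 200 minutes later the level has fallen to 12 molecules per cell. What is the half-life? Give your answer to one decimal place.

74.6 minutes

A/A₀ = 12/77 ≈ 0.15584.
n = log₂(6.4167) ≈ 2.6818 half-lives elapsed in 200 minutes.
t½ = 200/2.6818 ≈ 74.576 minutes.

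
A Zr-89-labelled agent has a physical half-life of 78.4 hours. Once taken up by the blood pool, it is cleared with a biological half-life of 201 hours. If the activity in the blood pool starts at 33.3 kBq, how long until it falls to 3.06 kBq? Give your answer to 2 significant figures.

190 hours

1/t_eff = 1/t_phys + 1/t_biol = 1/78.4 + 1/201 = 0.01773 per hour.
t_eff = 78.4 × 201 / (78.4 + 201) ≈ 56.401 hours.
n = log₂(33.3/3.06) ≈ 3.4439; t = 3.4439 × 56.401 ≈ 194.24 hours.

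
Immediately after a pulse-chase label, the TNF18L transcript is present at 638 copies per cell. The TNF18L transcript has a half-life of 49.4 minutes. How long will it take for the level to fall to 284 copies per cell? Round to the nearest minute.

58 minutes

Fraction remaining = 284/638 ≈ 0.44514.
n = log₂(638/284) = ln(2.2465)/ln 2 ≈ 1.1677 half-lives.
t = n × t½ = 1.1677 × 49.4 ≈ 57.683 minutes.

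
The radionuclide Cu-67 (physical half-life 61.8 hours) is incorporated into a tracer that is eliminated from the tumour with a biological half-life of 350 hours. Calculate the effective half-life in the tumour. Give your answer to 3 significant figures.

1/t_eff = 1/t_phys + 1/t_biol = 1/61.8 + 1/350 = 0.019038 per hour.
t_eff = 61.8 × 350 / (61.8 + 350) ≈ 52.525 hours.

52.5 hours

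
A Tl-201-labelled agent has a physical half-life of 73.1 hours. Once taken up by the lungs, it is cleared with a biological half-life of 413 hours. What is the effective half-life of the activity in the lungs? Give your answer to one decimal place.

62.1 hours

1/t_eff = 1/t_phys + 1/t_biol = 1/73.1 + 1/413 = 0.016101 per hour.
t_eff = 73.1 × 413 / (73.1 + 413) ≈ 62.107 hours.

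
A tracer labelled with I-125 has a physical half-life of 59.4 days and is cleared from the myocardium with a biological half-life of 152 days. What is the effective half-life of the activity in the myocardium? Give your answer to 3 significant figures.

1/t_eff = 1/t_phys + 1/t_biol = 1/59.4 + 1/152 = 0.023414 per day.
t_eff = 59.4 × 152 / (59.4 + 152) ≈ 42.71 days.

42.7 days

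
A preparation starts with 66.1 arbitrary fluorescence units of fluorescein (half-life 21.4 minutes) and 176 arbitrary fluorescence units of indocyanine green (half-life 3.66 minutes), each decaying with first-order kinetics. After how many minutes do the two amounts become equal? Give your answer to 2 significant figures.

6.2 minutes

Set 66.1·(1/2)^(t/21.4) = 176·(1/2)^(t/3.66).
Taking log₂: log₂(66.1/176) = t·(1/21.4 − 1/3.66).
log₂(0.37557) = -1.4129; 1/21.4 − 1/3.66 = -0.2265.
t = -1.4129 / -0.2265 ≈ 6.2379 minutes.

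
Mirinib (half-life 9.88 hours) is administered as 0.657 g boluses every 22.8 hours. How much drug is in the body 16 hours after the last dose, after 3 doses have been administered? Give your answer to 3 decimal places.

The 3 doses were given 61.6, 38.8, 16 hours ago.
Total = 0.657·(1/2)^(61.6/9.88) + 0.657·(1/2)^(38.8/9.88) + 0.657·(1/2)^(16/9.88)
      = 0.0087236 + 0.04319 + 0.21383 ≈ 0.26574 g.

0.266 g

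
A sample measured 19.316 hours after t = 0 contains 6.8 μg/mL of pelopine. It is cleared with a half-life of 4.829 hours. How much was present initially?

Number of half-lives elapsed: n = 19.316/4.829 ≈ 4.
A₀ = A × 2^n = 6.8 × 2^4 = 6.8 × 16 ≈ 108.8 μg/mL.

108.8 μg/mL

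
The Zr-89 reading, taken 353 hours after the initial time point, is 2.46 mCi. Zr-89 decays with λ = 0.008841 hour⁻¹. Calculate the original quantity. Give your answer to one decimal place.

t½ = ln 2 / λ = 0.69315 / 0.008841 ≈ 78.401 hours.
Number of half-lives elapsed: n = 353/78.401 ≈ 4.5025.
A₀ = A × 2^n = 2.46 × 2^4.5025 = 2.46 × 22.666 ≈ 55.759 mCi.

55.8 mCi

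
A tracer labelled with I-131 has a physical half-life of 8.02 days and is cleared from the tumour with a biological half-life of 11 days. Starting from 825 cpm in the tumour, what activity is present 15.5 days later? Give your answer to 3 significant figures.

81.4 cpm

1/t_eff = 1/t_phys + 1/t_biol = 1/8.02 + 1/11 = 0.2156 per day.
t_eff = 8.02 × 11 / (8.02 + 11) ≈ 4.6383 days.
Remaining = 825 × (1/2)^(15.5/4.6383) = 825 × (1/2)^3.3418 ≈ 81.374 cpm.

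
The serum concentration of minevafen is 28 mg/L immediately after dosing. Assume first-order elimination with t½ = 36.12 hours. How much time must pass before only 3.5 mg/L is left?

108.36 hours

3.5/28 = 1/8, so 3 half-lives have elapsed.
t = 3 × 36.12 = 108.36 hours.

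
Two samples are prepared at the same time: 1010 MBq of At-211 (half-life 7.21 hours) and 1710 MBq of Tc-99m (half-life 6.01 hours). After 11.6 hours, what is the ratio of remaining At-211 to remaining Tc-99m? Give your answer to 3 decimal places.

At-211: 1010 × (1/2)^(11.6/7.21) = 1010 × (1/2)^1.6089 ≈ 331.13 MBq.
Tc-99m: 1710 × (1/2)^(11.6/6.01) = 1710 × (1/2)^1.9301 ≈ 448.72 MBq.
Ratio ≈ 331.13 / 448.72 ≈ 0.73795.

0.738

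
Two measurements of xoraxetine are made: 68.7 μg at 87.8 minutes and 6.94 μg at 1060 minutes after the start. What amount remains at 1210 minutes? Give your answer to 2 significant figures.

Over Δt = 1060 − 87.8 = 972.2 minutes, the level fell by a factor of 68.7/6.94 ≈ 9.8991.
n = log₂(9.8991) ≈ 3.3073 half-lives, so t½ = 972.2/3.3073 ≈ 293.96 minutes.
From t = 1060 to t = 1210: 6.94 × (1/2)^((1210−1060)/293.96) ≈ 4.8725 μg.

4.9 μg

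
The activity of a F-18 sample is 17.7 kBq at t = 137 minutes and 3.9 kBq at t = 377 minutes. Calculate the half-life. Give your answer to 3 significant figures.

Over Δt = 377 − 137 = 240 minutes, the level fell by a factor of 17.7/3.9 ≈ 4.5385.
n = log₂(4.5385) ≈ 2.1822 half-lives, so t½ = 240/2.1822 ≈ 109.98 minutes.

110 minutes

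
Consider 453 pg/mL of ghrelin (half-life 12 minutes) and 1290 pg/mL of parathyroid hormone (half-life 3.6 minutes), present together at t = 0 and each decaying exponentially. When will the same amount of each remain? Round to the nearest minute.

8 minutes

Set 453·(1/2)^(t/12) = 1290·(1/2)^(t/3.6).
Taking log₂: log₂(453/1290) = t·(1/12 − 1/3.6).
log₂(0.35116) = -1.5098; 1/12 − 1/3.6 = -0.19444.
t = -1.5098 / -0.19444 ≈ 7.7646 minutes.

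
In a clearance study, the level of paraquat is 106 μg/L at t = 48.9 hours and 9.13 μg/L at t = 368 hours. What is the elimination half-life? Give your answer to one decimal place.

90.2 hours

Over Δt = 368 − 48.9 = 319.1 hours, the level fell by a factor of 106/9.13 ≈ 11.61.
n = log₂(11.61) ≈ 3.5373 half-lives, so t½ = 319.1/3.5373 ≈ 90.21 hours.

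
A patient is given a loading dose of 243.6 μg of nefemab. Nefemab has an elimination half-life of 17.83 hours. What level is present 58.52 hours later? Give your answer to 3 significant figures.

Number of half-lives: n = 58.52/17.83 ≈ 3.2821.
Remaining = 243.6 × (1/2)^3.2821 = 243.6 × 0.1028 ≈ 25.042 μg.

25.0 μg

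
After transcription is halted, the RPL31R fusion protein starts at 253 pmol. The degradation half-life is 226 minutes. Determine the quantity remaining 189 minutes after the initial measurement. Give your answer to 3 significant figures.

142 pmol

Number of half-lives: n = 189/226 ≈ 0.83628.
Remaining = 253 × (1/2)^0.83628 = 253 × 0.56008 ≈ 141.7 pmol.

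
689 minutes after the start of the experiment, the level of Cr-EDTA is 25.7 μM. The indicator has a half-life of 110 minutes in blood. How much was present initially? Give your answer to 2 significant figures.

Number of half-lives elapsed: n = 689/110 ≈ 6.2636.
A₀ = A × 2^n = 25.7 × 2^6.2636 = 25.7 × 76.832 ≈ 1974.6 μM.

2000 μM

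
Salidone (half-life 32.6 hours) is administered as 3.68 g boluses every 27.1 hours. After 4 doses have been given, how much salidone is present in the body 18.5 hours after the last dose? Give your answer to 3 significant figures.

5.10 g

The 4 doses were given 99.8, 72.7, 45.6, 18.5 hours ago.
Total = 3.68·(1/2)^(99.8/32.6) + 3.68·(1/2)^(72.7/32.6) + 3.68·(1/2)^(45.6/32.6) + 3.68·(1/2)^(18.5/32.6)
      = 0.44085 + 0.78439 + 1.3956 + 2.4832 ≈ 5.1041 g.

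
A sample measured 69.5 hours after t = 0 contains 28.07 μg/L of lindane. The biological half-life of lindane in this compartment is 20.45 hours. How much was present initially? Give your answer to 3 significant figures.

296 μg/L

Number of half-lives elapsed: n = 69.5/20.45 ≈ 3.3985.
A₀ = A × 2^n = 28.07 × 2^3.3985 = 28.07 × 10.545 ≈ 296.01 μg/L.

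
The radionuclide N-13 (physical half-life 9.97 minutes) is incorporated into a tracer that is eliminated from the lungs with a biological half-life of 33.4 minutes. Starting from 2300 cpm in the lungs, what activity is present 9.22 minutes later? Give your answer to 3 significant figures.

1000 cpm

1/t_eff = 1/t_phys + 1/t_biol = 1/9.97 + 1/33.4 = 0.13024 per minute.
t_eff = 9.97 × 33.4 / (9.97 + 33.4) ≈ 7.6781 minutes.
Remaining = 2300 × (1/2)^(9.22/7.6781) = 2300 × (1/2)^1.2008 ≈ 1000.6 cpm.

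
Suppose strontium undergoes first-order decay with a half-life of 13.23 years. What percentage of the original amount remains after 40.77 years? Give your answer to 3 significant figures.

11.8%

n = 40.77/13.23 ≈ 3.0816 half-lives.
Fraction remaining = (1/2)^3.0816 ≈ 0.11812, i.e. 11.812%.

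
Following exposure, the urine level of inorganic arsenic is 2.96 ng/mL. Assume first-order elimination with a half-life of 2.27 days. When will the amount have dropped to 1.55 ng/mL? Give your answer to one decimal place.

Fraction remaining = 1.55/2.96 ≈ 0.52365.
n = log₂(2.96/1.55) = ln(1.9097)/ln 2 ≈ 0.93333 half-lives.
t = n × t½ = 0.93333 × 2.27 ≈ 2.1187 days.

2.1 days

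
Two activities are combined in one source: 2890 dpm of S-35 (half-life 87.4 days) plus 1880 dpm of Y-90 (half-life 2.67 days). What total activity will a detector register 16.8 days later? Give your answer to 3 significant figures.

2550 dpm

S-35: 2890 × (1/2)^(16.8/87.4) = 2890 × (1/2)^0.19222 ≈ 2529.5 dpm.
Y-90: 1880 × (1/2)^(16.8/2.67) = 1880 × (1/2)^6.2921 ≈ 23.99 dpm.
Total = 2529.5 + 23.99 ≈ 2553.5 dpm.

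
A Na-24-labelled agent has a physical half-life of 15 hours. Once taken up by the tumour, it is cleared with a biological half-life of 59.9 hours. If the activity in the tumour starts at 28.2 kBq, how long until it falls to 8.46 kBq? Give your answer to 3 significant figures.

20.8 hours

1/t_eff = 1/t_phys + 1/t_biol = 1/15 + 1/59.9 = 0.083361 per hour.
t_eff = 15 × 59.9 / (15 + 59.9) ≈ 11.996 hours.
n = log₂(28.2/8.46) ≈ 1.737; t = 1.737 × 11.996 ≈ 20.837 hours.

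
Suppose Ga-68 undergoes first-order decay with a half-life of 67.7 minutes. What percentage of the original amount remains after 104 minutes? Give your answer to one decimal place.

n = 104/67.7 ≈ 1.5362 half-lives.
Fraction remaining = (1/2)^1.5362 ≈ 0.3448, i.e. 34.48%.

34.5%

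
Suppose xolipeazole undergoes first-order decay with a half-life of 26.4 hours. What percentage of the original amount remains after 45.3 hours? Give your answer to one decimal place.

n = 45.3/26.4 ≈ 1.7159 half-lives.
Fraction remaining = (1/2)^1.7159 ≈ 0.30441, i.e. 30.441%.

30.4%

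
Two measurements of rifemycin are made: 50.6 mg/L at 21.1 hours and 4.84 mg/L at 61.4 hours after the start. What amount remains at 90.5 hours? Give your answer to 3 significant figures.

0.889 mg/L

Over Δt = 61.4 − 21.1 = 40.3 hours, the level fell by a factor of 50.6/4.84 ≈ 10.455.
n = log₂(10.455) ≈ 3.3861 half-lives, so t½ = 40.3/3.3861 ≈ 11.902 hours.
From t = 61.4 to t = 90.5: 4.84 × (1/2)^((90.5−61.4)/11.902) ≈ 0.88883 mg/L.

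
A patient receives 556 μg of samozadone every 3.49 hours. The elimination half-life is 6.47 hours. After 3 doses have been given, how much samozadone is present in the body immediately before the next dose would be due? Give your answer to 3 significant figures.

827 μg

The 3 doses were given 10.47, 6.98, 3.49 hours ago.
Total = 556·(1/2)^(10.47/6.47) + 556·(1/2)^(6.98/6.47) + 556·(1/2)^(3.49/6.47)
      = 181.11 + 263.22 + 382.56 ≈ 826.88 μg.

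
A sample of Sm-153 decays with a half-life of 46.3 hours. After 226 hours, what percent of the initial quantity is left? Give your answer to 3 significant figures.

3.39%

n = 226/46.3 ≈ 4.8812 half-lives.
Fraction remaining = (1/2)^4.8812 ≈ 0.033932, i.e. 3.3932%.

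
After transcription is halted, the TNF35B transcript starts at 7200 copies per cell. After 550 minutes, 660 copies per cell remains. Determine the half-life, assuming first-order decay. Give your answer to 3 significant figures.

160 minutes

A/A₀ = 660/7200 ≈ 0.091667.
n = log₂(10.909) ≈ 3.4475 half-lives elapsed in 550 minutes.
t½ = 550/3.4475 ≈ 159.54 minutes.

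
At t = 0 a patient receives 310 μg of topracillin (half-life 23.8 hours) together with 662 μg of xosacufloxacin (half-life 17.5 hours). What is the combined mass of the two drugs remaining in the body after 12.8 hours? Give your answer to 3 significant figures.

612 μg

topracillin: 310 × (1/2)^(12.8/23.8) = 310 × (1/2)^0.53782 ≈ 213.53 μg.
xosacufloxacin: 662 × (1/2)^(12.8/17.5) = 662 × (1/2)^0.73143 ≈ 398.73 μg.
Total = 213.53 + 398.73 ≈ 612.26 μg.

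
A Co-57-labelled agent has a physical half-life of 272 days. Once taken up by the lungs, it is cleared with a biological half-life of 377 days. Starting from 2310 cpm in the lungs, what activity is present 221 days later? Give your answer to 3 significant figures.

1/t_eff = 1/t_phys + 1/t_biol = 1/272 + 1/377 = 0.006329 per day.
t_eff = 272 × 377 / (272 + 377) ≈ 158 days.
Remaining = 2310 × (1/2)^(221/158) = 2310 × (1/2)^1.3987 ≈ 876.11 cpm.

876 cpm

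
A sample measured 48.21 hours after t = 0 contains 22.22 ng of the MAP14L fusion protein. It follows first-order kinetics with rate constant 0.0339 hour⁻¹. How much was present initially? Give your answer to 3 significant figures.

t½ = ln 2 / λ = 0.69315 / 0.0339 ≈ 20.447 hours.
Number of half-lives elapsed: n = 48.21/20.447 ≈ 2.3578.
A₀ = A × 2^n = 22.22 × 2^2.3578 = 22.22 × 5.126 ≈ 113.9 ng.

114 ng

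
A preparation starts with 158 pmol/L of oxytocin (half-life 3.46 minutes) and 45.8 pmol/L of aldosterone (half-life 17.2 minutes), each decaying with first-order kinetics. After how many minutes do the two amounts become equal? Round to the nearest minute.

Set 158·(1/2)^(t/3.46) = 45.8·(1/2)^(t/17.2).
Taking log₂: log₂(158/45.8) = t·(1/3.46 − 1/17.2).
log₂(3.4498) = 1.7865; 1/3.46 − 1/17.2 = 0.23088.
t = 1.7865 / 0.23088 ≈ 7.7379 minutes.

8 minutes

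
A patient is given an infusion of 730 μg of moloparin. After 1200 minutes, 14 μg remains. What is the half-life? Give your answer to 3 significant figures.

A/A₀ = 14/730 ≈ 0.019178.
n = log₂(52.143) ≈ 5.7044 half-lives elapsed in 1200 minutes.
t½ = 1200/5.7044 ≈ 210.36 minutes.

210 minutes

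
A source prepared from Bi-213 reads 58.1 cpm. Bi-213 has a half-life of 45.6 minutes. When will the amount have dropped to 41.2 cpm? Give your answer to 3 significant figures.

22.6 minutes

Fraction remaining = 41.2/58.1 ≈ 0.70912.
n = log₂(58.1/41.2) = ln(1.4102)/ln 2 ≈ 0.49589 half-lives.
t = n × t½ = 0.49589 × 45.6 ≈ 22.613 minutes.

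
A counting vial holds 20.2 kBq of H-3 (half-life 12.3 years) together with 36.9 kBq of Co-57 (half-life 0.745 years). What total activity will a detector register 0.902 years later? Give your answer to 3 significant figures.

H-3: 20.2 × (1/2)^(0.902/12.3) = 20.2 × (1/2)^0.073333 ≈ 19.199 kBq.
Co-57: 36.9 × (1/2)^(0.902/0.745) = 36.9 × (1/2)^1.2107 ≈ 15.943 kBq.
Total = 19.199 + 15.943 ≈ 35.141 kBq.

35.1 kBq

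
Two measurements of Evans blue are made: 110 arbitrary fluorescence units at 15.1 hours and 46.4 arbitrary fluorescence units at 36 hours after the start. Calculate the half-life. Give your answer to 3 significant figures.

Over Δt = 36 − 15.1 = 20.9 hours, the level fell by a factor of 110/46.4 ≈ 2.3707.
n = log₂(2.3707) ≈ 1.2453 half-lives, so t½ = 20.9/1.2453 ≈ 16.783 hours.

16.8 hours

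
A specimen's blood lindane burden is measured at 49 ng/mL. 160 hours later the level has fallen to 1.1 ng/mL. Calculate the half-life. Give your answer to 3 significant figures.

A/A₀ = 1.1/49 ≈ 0.022449.
n = log₂(44.545) ≈ 5.4772 half-lives elapsed in 160 hours.
t½ = 160/5.4772 ≈ 29.212 hours.

29.2 hours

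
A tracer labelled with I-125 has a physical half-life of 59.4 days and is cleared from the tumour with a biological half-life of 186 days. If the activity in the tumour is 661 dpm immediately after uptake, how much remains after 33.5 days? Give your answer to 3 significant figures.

395 dpm

1/t_eff = 1/t_phys + 1/t_biol = 1/59.4 + 1/186 = 0.022211 per day.
t_eff = 59.4 × 186 / (59.4 + 186) ≈ 45.022 days.
Remaining = 661 × (1/2)^(33.5/45.022) = 661 × (1/2)^0.74408 ≈ 394.65 dpm.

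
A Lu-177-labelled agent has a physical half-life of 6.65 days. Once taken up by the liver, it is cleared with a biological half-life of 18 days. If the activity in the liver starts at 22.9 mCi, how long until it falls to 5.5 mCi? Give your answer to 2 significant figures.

1/t_eff = 1/t_phys + 1/t_biol = 1/6.65 + 1/18 = 0.20593 per day.
t_eff = 6.65 × 18 / (6.65 + 18) ≈ 4.856 days.
n = log₂(22.9/5.5) ≈ 2.0578; t = 2.0578 × 4.856 ≈ 9.9929 days.

10 days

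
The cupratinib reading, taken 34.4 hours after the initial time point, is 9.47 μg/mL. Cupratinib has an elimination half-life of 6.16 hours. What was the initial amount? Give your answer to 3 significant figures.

Number of half-lives elapsed: n = 34.4/6.16 ≈ 5.5844.
A₀ = A × 2^n = 9.47 × 2^5.5844 = 9.47 × 47.982 ≈ 454.39 μg/mL.

454 μg/mL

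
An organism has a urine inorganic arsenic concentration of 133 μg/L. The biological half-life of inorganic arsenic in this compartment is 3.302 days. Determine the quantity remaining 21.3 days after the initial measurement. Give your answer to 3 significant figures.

Number of half-lives: n = 21.3/3.302 ≈ 6.4506.
Remaining = 133 × (1/2)^6.4506 = 133 × 0.011433 ≈ 1.5206 μg/L.

1.52 μg/L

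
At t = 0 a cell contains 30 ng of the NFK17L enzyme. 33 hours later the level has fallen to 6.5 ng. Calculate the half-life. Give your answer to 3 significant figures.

A/A₀ = 6.5/30 ≈ 0.21667.
n = log₂(4.6154) ≈ 2.2065 half-lives elapsed in 33 hours.
t½ = 33/2.2065 ≈ 14.956 hours.

15.0 hours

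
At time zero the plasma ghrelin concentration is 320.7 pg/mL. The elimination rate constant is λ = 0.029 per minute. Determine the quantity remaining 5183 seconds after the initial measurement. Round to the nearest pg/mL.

t½ = ln 2 / λ = 0.69315 / 0.029 ≈ 23.902 minutes.
Convert the elapsed time: 5183 seconds = 86.3833 minutes.
Number of half-lives: n = 86.3833/23.902 ≈ 3.6141.
Remaining = 320.7 × (1/2)^3.6141 = 320.7 × 0.081666 ≈ 26.19 pg/mL.

26 pg/mL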